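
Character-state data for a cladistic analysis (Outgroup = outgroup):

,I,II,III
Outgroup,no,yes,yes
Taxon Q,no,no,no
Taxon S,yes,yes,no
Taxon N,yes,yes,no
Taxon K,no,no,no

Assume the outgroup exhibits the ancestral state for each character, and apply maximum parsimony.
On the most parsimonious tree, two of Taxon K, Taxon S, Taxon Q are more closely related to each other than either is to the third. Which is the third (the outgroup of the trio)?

Character polarity is set by the outgroup: the derived state is whichever differs from the outgroup's state, so for II, III the derived state is 'no', and for the remaining characters it is 'yes'.
I (derived state 'yes') is shared by Taxon N and Taxon S — a synapomorphy uniting that clade.
II: derived state 'no' in Taxon K and Taxon Q only — synapomorphy for {Taxon K, Taxon Q}.
All ingroup taxa share the derived state 'no' for III; it defines the ingroup but does not resolve relationships within it.
Most parsimonious ingroup topology: ((Taxon Q,Taxon K),(Taxon S,Taxon N)).
Taxon Q and Taxon K share a more recent common ancestor with each other than either does with Taxon S, so Taxon S is the least closely related of the three.

Taxon S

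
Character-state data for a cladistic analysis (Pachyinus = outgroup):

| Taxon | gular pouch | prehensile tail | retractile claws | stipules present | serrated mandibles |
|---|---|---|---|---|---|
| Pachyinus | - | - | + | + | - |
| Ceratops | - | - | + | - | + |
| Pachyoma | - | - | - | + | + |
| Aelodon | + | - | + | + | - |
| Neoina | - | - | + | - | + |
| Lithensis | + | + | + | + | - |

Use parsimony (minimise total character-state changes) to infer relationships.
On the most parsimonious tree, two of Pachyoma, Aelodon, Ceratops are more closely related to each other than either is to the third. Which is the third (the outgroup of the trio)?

Character polarity is set by the outgroup: the derived state is whichever differs from the outgroup's state, so for retractile claws, stipules present the derived state is '-', and for the remaining characters it is '+'.
Only Aelodon and Lithensis show the derived state '+' for gular pouch, supporting them as a clade.
prehensile tail: derived state '+' in Lithensis only — an autapomorphy, so it tells us nothing about relationships among taxa.
retractile claws: derived state '-' in Pachyoma only — an autapomorphy, so it tells us nothing about relationships among taxa.
stipules present: derived state '-' in Ceratops and Neoina only — synapomorphy for {Ceratops, Neoina}.
serrated mandibles: derived state '+' in Ceratops, Neoina, and Pachyoma only — synapomorphy for {Ceratops, Neoina, Pachyoma}.
Most parsimonious ingroup topology: (((Ceratops,Neoina),Pachyoma),(Aelodon,Lithensis)).
Ceratops and Pachyoma share a more recent common ancestor with each other than either does with Aelodon, so Aelodon is the least closely related of the three.

Aelodon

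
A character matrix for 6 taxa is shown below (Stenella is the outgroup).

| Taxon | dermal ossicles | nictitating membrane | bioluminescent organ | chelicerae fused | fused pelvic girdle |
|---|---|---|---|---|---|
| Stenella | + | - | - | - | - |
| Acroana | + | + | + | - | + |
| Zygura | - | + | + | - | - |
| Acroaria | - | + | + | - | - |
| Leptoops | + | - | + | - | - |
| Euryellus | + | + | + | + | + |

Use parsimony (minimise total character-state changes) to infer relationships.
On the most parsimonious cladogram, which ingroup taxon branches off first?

Leptoops

Character polarity is set by the outgroup: the derived state is whichever differs from the outgroup's state, so for dermal ossicles the derived state is '-', and for the remaining characters it is '+'.
dermal ossicles (derived state '-') is shared by Acroaria and Zygura — a synapomorphy uniting that clade.
nictitating membrane (derived state '+') is shared by Acroana, Acroaria, Euryellus, and Zygura — a synapomorphy uniting that clade.
All ingroup taxa share the derived state '+' for bioluminescent organ; it defines the ingroup but does not resolve relationships within it.
chelicerae fused: derived state '+' in Euryellus only — an autapomorphy, so it tells us nothing about relationships among taxa.
Only Acroana and Euryellus show the derived state '+' for fused pelvic girdle, supporting them as a clade.
Most parsimonious ingroup topology: (((Acroana,Euryellus),(Zygura,Acroaria)),Leptoops).
Leptoops is sister to the clade containing all other ingroup taxa, so it is the earliest-diverging (most basal) ingroup lineage.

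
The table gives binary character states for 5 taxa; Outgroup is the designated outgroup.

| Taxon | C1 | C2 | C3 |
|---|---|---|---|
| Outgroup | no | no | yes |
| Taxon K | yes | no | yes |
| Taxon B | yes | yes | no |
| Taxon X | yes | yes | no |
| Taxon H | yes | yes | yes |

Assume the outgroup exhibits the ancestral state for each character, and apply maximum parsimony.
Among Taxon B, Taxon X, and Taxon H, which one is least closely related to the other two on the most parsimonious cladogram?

Taxon H

Character polarity is set by the outgroup: the derived state is whichever differs from the outgroup's state, so for C3 the derived state is 'no', and for the remaining characters it is 'yes'.
All ingroup taxa share the derived state 'yes' for C1; it defines the ingroup but does not resolve relationships within it.
Only Taxon B, Taxon H, and Taxon X show the derived state 'yes' for C2, supporting them as a clade.
C3: derived state 'no' in Taxon B and Taxon X only — synapomorphy for {Taxon B, Taxon X}.
Most parsimonious ingroup topology: (Taxon K,((Taxon B,Taxon X),Taxon H)).
Taxon X and Taxon B share a more recent common ancestor with each other than either does with Taxon H, so Taxon H is the least closely related of the three.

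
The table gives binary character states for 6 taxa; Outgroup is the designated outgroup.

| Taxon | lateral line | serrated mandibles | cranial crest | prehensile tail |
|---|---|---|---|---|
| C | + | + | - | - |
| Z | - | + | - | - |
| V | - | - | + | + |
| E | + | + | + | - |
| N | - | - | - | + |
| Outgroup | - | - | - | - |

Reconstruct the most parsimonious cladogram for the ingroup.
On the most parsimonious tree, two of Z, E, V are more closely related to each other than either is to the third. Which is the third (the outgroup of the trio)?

V

The outgroup has state '-' for every character, so '+' is the derived state throughout.
lateral line: derived state '+' in C and E only — synapomorphy for {C, E}.
serrated mandibles (derived state '+') is shared by C, E, and Z — a synapomorphy uniting that clade.
cranial crest (state '+') occurs in E and V but conflicts with the nesting implied by the other characters — most parsimoniously interpreted as homoplasy.
Only N and V show the derived state '+' for prehensile tail, supporting them as a clade.
Most parsimonious ingroup topology: (((E,C),Z),(N,V)).
Z and E share a more recent common ancestor with each other than either does with V, so V is the least closely related of the three.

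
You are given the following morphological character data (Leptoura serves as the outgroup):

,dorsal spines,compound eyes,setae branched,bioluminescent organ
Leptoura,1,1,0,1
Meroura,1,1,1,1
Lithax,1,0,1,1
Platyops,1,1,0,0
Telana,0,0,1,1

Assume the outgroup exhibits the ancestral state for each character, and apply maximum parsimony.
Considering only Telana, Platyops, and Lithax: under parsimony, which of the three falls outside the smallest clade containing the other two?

Platyops

Character polarity is set by the outgroup: the derived state is whichever differs from the outgroup's state, so for dorsal spines, compound eyes, bioluminescent organ the derived state is '0', and for the remaining characters it is '1'.
dorsal spines: derived state '0' in Telana only — an autapomorphy, so it tells us nothing about relationships among taxa.
compound eyes (derived state '0') is shared by Lithax and Telana — a synapomorphy uniting that clade.
setae branched (derived state '1') is shared by Lithax, Meroura, and Telana — a synapomorphy uniting that clade.
bioluminescent organ: derived state '0' in Platyops only — an autapomorphy, so it tells us nothing about relationships among taxa.
Most parsimonious ingroup topology: ((Meroura,(Lithax,Telana)),Platyops).
Telana and Lithax share a more recent common ancestor with each other than either does with Platyops, so Platyops is the least closely related of the three.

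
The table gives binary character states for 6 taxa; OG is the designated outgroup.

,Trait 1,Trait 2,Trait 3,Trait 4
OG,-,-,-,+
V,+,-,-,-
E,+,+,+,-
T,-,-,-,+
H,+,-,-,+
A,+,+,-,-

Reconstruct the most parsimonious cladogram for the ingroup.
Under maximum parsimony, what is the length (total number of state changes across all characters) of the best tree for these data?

4

Character polarity is set by the outgroup: the derived state is whichever differs from the outgroup's state, so for Trait 4 the derived state is '-', and for the remaining characters it is '+'.
Trait 1: derived state '+' in A, E, H, and V only — synapomorphy for {A, E, H, V}.
Trait 2: derived state '+' in A and E only — synapomorphy for {A, E}.
Trait 3: derived state '+' in E only — an autapomorphy, so it tells us nothing about relationships among taxa.
Trait 4 (derived state '-') is shared by A, E, and V — a synapomorphy uniting that clade.
Most parsimonious ingroup topology: (((V,(E,A)),H),T).
Changes per character on this tree: Trait 1: 1; Trait 2: 1; Trait 3: 1; Trait 4: 1.
Total = 4.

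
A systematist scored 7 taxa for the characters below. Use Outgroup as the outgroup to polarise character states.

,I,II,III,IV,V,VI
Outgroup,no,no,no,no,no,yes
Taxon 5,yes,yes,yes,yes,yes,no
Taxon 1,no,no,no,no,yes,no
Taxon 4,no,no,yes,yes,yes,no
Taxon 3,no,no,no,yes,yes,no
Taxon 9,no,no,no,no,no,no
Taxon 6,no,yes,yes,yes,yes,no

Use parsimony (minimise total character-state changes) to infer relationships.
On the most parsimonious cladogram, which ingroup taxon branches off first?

Taxon 9

Character polarity is set by the outgroup: the derived state is whichever differs from the outgroup's state, so for VI the derived state is 'no', and for the remaining characters it is 'yes'.
I: derived state 'yes' in Taxon 5 only — an autapomorphy, so it tells us nothing about relationships among taxa.
II (derived state 'yes') is shared by Taxon 5 and Taxon 6 — a synapomorphy uniting that clade.
Only Taxon 4, Taxon 5, and Taxon 6 show the derived state 'yes' for III, supporting them as a clade.
IV (derived state 'yes') is shared by Taxon 3, Taxon 4, Taxon 5, and Taxon 6 — a synapomorphy uniting that clade.
Only Taxon 1, Taxon 3, Taxon 4, Taxon 5, and Taxon 6 show the derived state 'yes' for V, supporting them as a clade.
VI (derived state 'no') is shared by all ingroup taxa — unites the whole ingroup.
Most parsimonious ingroup topology: (((((Taxon 5,Taxon 6),Taxon 4),Taxon 3),Taxon 1),Taxon 9).
Taxon 9 is sister to the clade containing all other ingroup taxa, so it is the earliest-diverging (most basal) ingroup lineage.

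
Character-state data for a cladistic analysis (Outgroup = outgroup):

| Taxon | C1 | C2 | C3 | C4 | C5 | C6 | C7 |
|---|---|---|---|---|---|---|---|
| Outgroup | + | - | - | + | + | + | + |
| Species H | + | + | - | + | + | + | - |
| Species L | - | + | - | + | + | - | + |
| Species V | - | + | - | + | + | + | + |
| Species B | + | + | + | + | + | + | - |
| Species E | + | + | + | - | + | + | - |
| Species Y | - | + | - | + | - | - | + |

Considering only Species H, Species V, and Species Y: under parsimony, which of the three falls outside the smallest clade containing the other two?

Species H

Character polarity is set by the outgroup: the derived state is whichever differs from the outgroup's state, so for C1, C4, C5, C6, C7 the derived state is '-', and for the remaining characters it is '+'.
C1: derived state '-' in Species L, Species V, and Species Y only — synapomorphy for {Species L, Species V, Species Y}.
All ingroup taxa share the derived state '+' for C2; it defines the ingroup but does not resolve relationships within it.
C3: derived state '+' in Species B and Species E only — synapomorphy for {Species B, Species E}.
C4 (derived state '-') is unique to Species E (autapomorphy; uninformative for grouping).
C5 (derived state '-') is unique to Species Y (autapomorphy; uninformative for grouping).
C6: derived state '-' in Species L and Species Y only — synapomorphy for {Species L, Species Y}.
C7 (derived state '-') is shared by Species B, Species E, and Species H — a synapomorphy uniting that clade.
Most parsimonious ingroup topology: ((Species H,(Species B,Species E)),((Species L,Species Y),Species V)).
Species V and Species Y share a more recent common ancestor with each other than either does with Species H, so Species H is the least closely related of the three.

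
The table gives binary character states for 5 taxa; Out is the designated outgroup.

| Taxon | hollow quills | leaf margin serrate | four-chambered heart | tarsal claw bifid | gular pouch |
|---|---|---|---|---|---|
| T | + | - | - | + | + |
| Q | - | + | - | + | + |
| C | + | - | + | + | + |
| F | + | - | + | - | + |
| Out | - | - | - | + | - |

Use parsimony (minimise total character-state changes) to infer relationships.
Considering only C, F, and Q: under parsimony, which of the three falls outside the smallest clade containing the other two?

Character polarity is set by the outgroup: the derived state is whichever differs from the outgroup's state, so for tarsal claw bifid the derived state is '-', and for the remaining characters it is '+'.
hollow quills (derived state '+') is shared by C, F, and T — a synapomorphy uniting that clade.
leaf margin serrate: derived state '+' in Q only — an autapomorphy, so it tells us nothing about relationships among taxa.
Only C and F show the derived state '+' for four-chambered heart, supporting them as a clade.
tarsal claw bifid (derived state '-') is unique to F (autapomorphy; uninformative for grouping).
gular pouch (derived state '+') is shared by all ingroup taxa — unites the whole ingroup.
Most parsimonious ingroup topology: (((C,F),T),Q).
F and C share a more recent common ancestor with each other than either does with Q, so Q is the least closely related of the three.

Q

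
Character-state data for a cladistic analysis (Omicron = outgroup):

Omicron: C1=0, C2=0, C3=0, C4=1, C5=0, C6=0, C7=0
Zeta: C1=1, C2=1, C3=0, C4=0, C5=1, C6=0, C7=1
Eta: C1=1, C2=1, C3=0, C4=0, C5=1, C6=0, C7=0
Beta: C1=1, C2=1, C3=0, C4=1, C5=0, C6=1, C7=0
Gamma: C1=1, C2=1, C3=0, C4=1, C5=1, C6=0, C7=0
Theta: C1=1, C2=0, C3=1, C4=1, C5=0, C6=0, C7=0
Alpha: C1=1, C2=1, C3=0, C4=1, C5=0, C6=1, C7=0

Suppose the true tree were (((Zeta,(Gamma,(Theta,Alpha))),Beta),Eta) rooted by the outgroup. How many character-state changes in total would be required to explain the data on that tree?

Map each character onto (((Zeta,(Gamma,(Theta,Alpha))),Beta),Eta) (rooted by Omicron) and count the minimum state changes it requires (Fitch parsimony):
C1: 1; C2: 2; C3: 1; C4: 2; C5: 3; C6: 2; C7: 1.
Total tree length = 12.

12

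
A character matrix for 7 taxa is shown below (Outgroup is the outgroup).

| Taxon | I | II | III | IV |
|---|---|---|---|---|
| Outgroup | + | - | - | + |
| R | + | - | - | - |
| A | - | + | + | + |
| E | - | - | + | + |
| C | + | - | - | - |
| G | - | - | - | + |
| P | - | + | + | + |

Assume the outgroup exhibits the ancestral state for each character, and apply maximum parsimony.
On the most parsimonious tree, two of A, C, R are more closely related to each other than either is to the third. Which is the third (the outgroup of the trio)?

A

Character polarity is set by the outgroup: the derived state is whichever differs from the outgroup's state, so for I, IV the derived state is '-', and for the remaining characters it is '+'.
I (derived state '-') is shared by A, E, G, and P — a synapomorphy uniting that clade.
II (derived state '+') is shared by A and P — a synapomorphy uniting that clade.
III: derived state '+' in A, E, and P only — synapomorphy for {A, E, P}.
Only C and R show the derived state '-' for IV, supporting them as a clade.
Most parsimonious ingroup topology: ((R,C),(((A,P),E),G)).
C and R share a more recent common ancestor with each other than either does with A, so A is the least closely related of the three.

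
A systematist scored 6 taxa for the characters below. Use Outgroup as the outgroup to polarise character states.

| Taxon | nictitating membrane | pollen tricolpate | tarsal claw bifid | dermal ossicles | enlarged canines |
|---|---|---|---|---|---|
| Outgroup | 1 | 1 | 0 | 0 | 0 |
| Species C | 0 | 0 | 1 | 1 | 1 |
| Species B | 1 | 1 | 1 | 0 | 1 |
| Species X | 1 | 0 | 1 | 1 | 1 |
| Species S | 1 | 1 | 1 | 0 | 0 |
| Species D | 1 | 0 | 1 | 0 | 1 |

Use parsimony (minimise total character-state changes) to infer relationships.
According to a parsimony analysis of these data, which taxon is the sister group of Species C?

Character polarity is set by the outgroup: the derived state is whichever differs from the outgroup's state, so for nictitating membrane, pollen tricolpate the derived state is '0', and for the remaining characters it is '1'.
nictitating membrane: derived state '0' in Species C only — an autapomorphy, so it tells us nothing about relationships among taxa.
pollen tricolpate (derived state '0') is shared by Species C, Species D, and Species X — a synapomorphy uniting that clade.
tarsal claw bifid (derived state '1') is shared by all ingroup taxa — unites the whole ingroup.
dermal ossicles: derived state '1' in Species C and Species X only — synapomorphy for {Species C, Species X}.
Only Species B, Species C, Species D, and Species X show the derived state '1' for enlarged canines, supporting them as a clade.
Most parsimonious ingroup topology: ((Species B,(Species D,(Species C,Species X))),Species S).
Species C and Species X form a cherry on this tree, so they are sister taxa.

Species X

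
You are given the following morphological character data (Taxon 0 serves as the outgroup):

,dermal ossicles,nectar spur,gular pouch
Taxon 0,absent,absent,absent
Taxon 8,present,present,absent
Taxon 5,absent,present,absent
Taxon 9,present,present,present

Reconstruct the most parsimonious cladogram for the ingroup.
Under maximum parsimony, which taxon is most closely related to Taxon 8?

The outgroup has state 'absent' for every character, so 'present' is the derived state throughout.
dermal ossicles: derived state 'present' in Taxon 8 and Taxon 9 only — synapomorphy for {Taxon 8, Taxon 9}.
nectar spur (derived state 'present') is shared by all ingroup taxa — unites the whole ingroup.
gular pouch (derived state 'present') is unique to Taxon 9 (autapomorphy; uninformative for grouping).
Most parsimonious ingroup topology: ((Taxon 8,Taxon 9),Taxon 5).
Taxon 8 and Taxon 9 form a cherry on this tree, so they are sister taxa.

Taxon 9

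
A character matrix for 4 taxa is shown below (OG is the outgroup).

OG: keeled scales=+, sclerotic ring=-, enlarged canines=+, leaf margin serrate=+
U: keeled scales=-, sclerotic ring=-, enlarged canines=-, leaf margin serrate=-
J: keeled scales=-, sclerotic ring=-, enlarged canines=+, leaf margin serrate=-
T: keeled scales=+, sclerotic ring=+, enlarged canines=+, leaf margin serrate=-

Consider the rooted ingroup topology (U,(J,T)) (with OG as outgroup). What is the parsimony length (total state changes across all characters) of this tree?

5

Map each character onto (U,(J,T)) (rooted by OG) and count the minimum state changes it requires (Fitch parsimony):
keeled scales: 2; sclerotic ring: 1; enlarged canines: 1; leaf margin serrate: 1.
Total tree length = 5.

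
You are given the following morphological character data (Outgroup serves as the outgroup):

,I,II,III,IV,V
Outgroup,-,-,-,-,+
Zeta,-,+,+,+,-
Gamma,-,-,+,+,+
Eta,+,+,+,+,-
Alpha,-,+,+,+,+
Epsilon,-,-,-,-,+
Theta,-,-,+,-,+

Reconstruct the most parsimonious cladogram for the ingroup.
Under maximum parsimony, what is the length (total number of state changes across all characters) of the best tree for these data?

Character polarity is set by the outgroup: the derived state is whichever differs from the outgroup's state, so for V the derived state is '-', and for the remaining characters it is '+'.
I (derived state '+') is unique to Eta (autapomorphy; uninformative for grouping).
II (derived state '+') is shared by Alpha, Eta, and Zeta — a synapomorphy uniting that clade.
III: derived state '+' in Alpha, Eta, Gamma, Theta, and Zeta only — synapomorphy for {Alpha, Eta, Gamma, Theta, Zeta}.
Only Alpha, Eta, Gamma, and Zeta show the derived state '+' for IV, supporting them as a clade.
Only Eta and Zeta show the derived state '-' for V, supporting them as a clade.
Most parsimonious ingroup topology: (((((Zeta,Eta),Alpha),Gamma),Theta),Epsilon).
Changes per character on this tree: I: 1; II: 1; III: 1; IV: 1; V: 1.
Total = 5.

5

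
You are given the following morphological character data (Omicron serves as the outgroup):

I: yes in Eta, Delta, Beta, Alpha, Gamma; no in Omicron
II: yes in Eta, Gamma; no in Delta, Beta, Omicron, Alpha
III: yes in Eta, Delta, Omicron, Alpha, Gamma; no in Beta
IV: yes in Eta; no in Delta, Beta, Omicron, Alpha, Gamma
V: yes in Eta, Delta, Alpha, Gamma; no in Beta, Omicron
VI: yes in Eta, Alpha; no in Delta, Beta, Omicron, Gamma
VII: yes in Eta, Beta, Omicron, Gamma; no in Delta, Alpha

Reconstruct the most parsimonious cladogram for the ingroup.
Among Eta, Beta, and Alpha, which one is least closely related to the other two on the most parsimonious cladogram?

Character polarity is set by the outgroup: the derived state is whichever differs from the outgroup's state, so for III, VII the derived state is 'no', and for the remaining characters it is 'yes'.
All ingroup taxa share the derived state 'yes' for I; it defines the ingroup but does not resolve relationships within it.
II: derived state 'yes' in Eta and Gamma only — synapomorphy for {Eta, Gamma}.
III (derived state 'no') is unique to Beta (autapomorphy; uninformative for grouping).
IV (derived state 'yes') is unique to Eta (autapomorphy; uninformative for grouping).
V (derived state 'yes') is shared by Alpha, Delta, Eta, and Gamma — a synapomorphy uniting that clade.
VI (state 'yes') occurs in Alpha and Eta but conflicts with the nesting implied by the other characters — most parsimoniously interpreted as homoplasy.
VII: derived state 'no' in Alpha and Delta only — synapomorphy for {Alpha, Delta}.
Most parsimonious ingroup topology: (Beta,((Gamma,Eta),(Delta,Alpha))).
Alpha and Eta share a more recent common ancestor with each other than either does with Beta, so Beta is the least closely related of the three.

Beta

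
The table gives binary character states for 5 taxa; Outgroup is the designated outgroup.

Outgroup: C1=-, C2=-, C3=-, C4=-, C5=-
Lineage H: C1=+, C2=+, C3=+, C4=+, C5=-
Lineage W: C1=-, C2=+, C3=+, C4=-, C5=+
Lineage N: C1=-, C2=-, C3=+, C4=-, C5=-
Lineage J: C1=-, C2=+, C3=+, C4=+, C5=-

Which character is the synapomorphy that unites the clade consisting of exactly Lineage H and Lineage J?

The outgroup has state '-' for every character, so '+' is the derived state throughout.
C1 (derived state '+') is unique to Lineage H (autapomorphy; uninformative for grouping).
C2 (derived state '+') is shared by Lineage H, Lineage J, and Lineage W — a synapomorphy uniting that clade.
C3 (derived state '+') is shared by all ingroup taxa — unites the whole ingroup.
C4 (derived state '+') is shared by Lineage H and Lineage J — a synapomorphy uniting that clade.
C5 (derived state '+') is unique to Lineage W (autapomorphy; uninformative for grouping).
Most parsimonious ingroup topology: ((Lineage W,(Lineage H,Lineage J)),Lineage N).
The clade {Lineage H, Lineage J} is supported by C4: its derived state '+' occurs in exactly those taxa and in no other taxon (including the outgroup).

C4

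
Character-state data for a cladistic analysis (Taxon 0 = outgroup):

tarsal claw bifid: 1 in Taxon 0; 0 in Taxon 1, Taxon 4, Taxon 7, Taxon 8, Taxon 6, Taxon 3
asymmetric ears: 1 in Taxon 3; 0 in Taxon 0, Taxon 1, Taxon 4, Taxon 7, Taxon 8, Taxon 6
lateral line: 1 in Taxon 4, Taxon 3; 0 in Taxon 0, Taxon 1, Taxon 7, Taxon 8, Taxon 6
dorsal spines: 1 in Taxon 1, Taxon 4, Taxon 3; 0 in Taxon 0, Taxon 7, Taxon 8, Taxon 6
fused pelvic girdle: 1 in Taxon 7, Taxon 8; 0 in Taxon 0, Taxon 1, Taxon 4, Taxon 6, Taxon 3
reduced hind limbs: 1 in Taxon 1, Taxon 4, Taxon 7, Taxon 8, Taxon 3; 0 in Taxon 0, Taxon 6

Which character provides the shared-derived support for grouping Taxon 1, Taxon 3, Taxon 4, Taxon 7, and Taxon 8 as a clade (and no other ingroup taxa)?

Character polarity is set by the outgroup: the derived state is whichever differs from the outgroup's state, so for tarsal claw bifid the derived state is '0', and for the remaining characters it is '1'.
All ingroup taxa share the derived state '0' for tarsal claw bifid; it defines the ingroup but does not resolve relationships within it.
asymmetric ears (derived state '1') is unique to Taxon 3 (autapomorphy; uninformative for grouping).
Only Taxon 3 and Taxon 4 show the derived state '1' for lateral line, supporting them as a clade.
dorsal spines (derived state '1') is shared by Taxon 1, Taxon 3, and Taxon 4 — a synapomorphy uniting that clade.
fused pelvic girdle (derived state '1') is shared by Taxon 7 and Taxon 8 — a synapomorphy uniting that clade.
Only Taxon 1, Taxon 3, Taxon 4, Taxon 7, and Taxon 8 show the derived state '1' for reduced hind limbs, supporting them as a clade.
Most parsimonious ingroup topology: (((Taxon 1,(Taxon 4,Taxon 3)),(Taxon 7,Taxon 8)),Taxon 6).
The clade {Taxon 1, Taxon 3, Taxon 4, Taxon 7, Taxon 8} is supported by reduced hind limbs: its derived state '1' occurs in exactly those taxa and in no other taxon (including the outgroup).

reduced hind limbs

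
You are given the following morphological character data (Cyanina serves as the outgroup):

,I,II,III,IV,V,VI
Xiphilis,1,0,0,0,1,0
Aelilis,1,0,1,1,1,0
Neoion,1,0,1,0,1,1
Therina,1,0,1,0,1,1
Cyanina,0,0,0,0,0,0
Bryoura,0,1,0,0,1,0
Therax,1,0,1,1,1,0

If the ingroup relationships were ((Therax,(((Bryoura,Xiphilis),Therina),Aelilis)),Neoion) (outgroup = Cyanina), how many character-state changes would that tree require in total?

Map each character onto ((Therax,(((Bryoura,Xiphilis),Therina),Aelilis)),Neoion) (rooted by Cyanina) and count the minimum state changes it requires (Fitch parsimony):
I: 2; II: 1; III: 2; IV: 2; V: 1; VI: 2.
Total tree length = 10.

10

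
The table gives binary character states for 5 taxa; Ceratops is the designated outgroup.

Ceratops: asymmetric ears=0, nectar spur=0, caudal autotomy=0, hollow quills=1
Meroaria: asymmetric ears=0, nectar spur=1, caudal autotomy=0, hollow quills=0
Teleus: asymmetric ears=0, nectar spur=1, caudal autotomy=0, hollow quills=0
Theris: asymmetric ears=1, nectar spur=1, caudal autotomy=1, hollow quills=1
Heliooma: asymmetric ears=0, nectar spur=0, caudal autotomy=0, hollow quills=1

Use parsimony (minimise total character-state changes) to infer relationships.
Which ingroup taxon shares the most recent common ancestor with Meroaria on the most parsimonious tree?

Teleus

Character polarity is set by the outgroup: the derived state is whichever differs from the outgroup's state, so for hollow quills the derived state is '0', and for the remaining characters it is '1'.
asymmetric ears: derived state '1' in Theris only — an autapomorphy, so it tells us nothing about relationships among taxa.
nectar spur: derived state '1' in Meroaria, Teleus, and Theris only — synapomorphy for {Meroaria, Teleus, Theris}.
caudal autotomy (derived state '1') is unique to Theris (autapomorphy; uninformative for grouping).
Only Meroaria and Teleus show the derived state '0' for hollow quills, supporting them as a clade.
Most parsimonious ingroup topology: (((Meroaria,Teleus),Theris),Heliooma).
Meroaria and Teleus form a cherry on this tree, so they are sister taxa.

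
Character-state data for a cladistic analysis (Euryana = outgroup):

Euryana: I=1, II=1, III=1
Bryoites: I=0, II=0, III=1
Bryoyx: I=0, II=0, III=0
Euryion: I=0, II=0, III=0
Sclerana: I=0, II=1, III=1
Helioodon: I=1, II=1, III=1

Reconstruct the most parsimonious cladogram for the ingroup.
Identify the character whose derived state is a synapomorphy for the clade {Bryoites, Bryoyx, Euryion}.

The outgroup has state '1' for every character, so '0' is the derived state throughout.
I (derived state '0') is shared by Bryoites, Bryoyx, Euryion, and Sclerana — a synapomorphy uniting that clade.
Only Bryoites, Bryoyx, and Euryion show the derived state '0' for II, supporting them as a clade.
III: derived state '0' in Bryoyx and Euryion only — synapomorphy for {Bryoyx, Euryion}.
Most parsimonious ingroup topology: (((Bryoites,(Bryoyx,Euryion)),Sclerana),Helioodon).
The clade {Bryoites, Bryoyx, Euryion} is supported by II: its derived state '0' occurs in exactly those taxa and in no other taxon (including the outgroup).

II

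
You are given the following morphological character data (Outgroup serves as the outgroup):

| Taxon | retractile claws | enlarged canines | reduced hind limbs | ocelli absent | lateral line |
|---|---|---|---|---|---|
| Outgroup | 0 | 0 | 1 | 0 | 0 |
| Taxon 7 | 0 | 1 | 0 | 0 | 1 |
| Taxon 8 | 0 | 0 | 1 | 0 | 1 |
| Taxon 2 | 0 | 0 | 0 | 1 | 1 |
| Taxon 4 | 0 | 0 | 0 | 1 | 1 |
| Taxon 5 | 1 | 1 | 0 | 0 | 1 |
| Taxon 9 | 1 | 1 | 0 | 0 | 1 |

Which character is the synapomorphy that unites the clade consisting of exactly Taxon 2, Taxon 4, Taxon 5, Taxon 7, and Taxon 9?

reduced hind limbs

Character polarity is set by the outgroup: the derived state is whichever differs from the outgroup's state, so for reduced hind limbs the derived state is '0', and for the remaining characters it is '1'.
retractile claws: derived state '1' in Taxon 5 and Taxon 9 only — synapomorphy for {Taxon 5, Taxon 9}.
enlarged canines: derived state '1' in Taxon 5, Taxon 7, and Taxon 9 only — synapomorphy for {Taxon 5, Taxon 7, Taxon 9}.
reduced hind limbs: derived state '0' in Taxon 2, Taxon 4, Taxon 5, Taxon 7, and Taxon 9 only — synapomorphy for {Taxon 2, Taxon 4, Taxon 5, Taxon 7, Taxon 9}.
ocelli absent: derived state '1' in Taxon 2 and Taxon 4 only — synapomorphy for {Taxon 2, Taxon 4}.
lateral line (derived state '1') is shared by all ingroup taxa — unites the whole ingroup.
Most parsimonious ingroup topology: (((Taxon 7,(Taxon 5,Taxon 9)),(Taxon 2,Taxon 4)),Taxon 8).
The clade {Taxon 2, Taxon 4, Taxon 5, Taxon 7, Taxon 9} is supported by reduced hind limbs: its derived state '0' occurs in exactly those taxa and in no other taxon (including the outgroup).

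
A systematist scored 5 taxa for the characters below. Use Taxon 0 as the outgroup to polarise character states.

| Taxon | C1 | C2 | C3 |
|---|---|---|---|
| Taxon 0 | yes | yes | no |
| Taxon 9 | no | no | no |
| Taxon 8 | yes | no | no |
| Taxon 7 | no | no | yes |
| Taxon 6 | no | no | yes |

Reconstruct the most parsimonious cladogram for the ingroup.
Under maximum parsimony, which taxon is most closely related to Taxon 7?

Character polarity is set by the outgroup: the derived state is whichever differs from the outgroup's state, so for C1, C2 the derived state is 'no', and for the remaining characters it is 'yes'.
Only Taxon 6, Taxon 7, and Taxon 9 show the derived state 'no' for C1, supporting them as a clade.
All ingroup taxa share the derived state 'no' for C2; it defines the ingroup but does not resolve relationships within it.
C3 (derived state 'yes') is shared by Taxon 6 and Taxon 7 — a synapomorphy uniting that clade.
Most parsimonious ingroup topology: ((Taxon 9,(Taxon 7,Taxon 6)),Taxon 8).
Taxon 7 and Taxon 6 form a cherry on this tree, so they are sister taxa.

Taxon 6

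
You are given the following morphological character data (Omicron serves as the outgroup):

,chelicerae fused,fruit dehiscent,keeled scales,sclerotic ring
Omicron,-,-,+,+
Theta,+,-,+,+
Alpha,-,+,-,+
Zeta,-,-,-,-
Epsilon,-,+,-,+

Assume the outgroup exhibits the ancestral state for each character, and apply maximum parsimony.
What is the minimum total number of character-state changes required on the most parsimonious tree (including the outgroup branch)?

4

Character polarity is set by the outgroup: the derived state is whichever differs from the outgroup's state, so for keeled scales, sclerotic ring the derived state is '-', and for the remaining characters it is '+'.
chelicerae fused: derived state '+' in Theta only — an autapomorphy, so it tells us nothing about relationships among taxa.
fruit dehiscent: derived state '+' in Alpha and Epsilon only — synapomorphy for {Alpha, Epsilon}.
Only Alpha, Epsilon, and Zeta show the derived state '-' for keeled scales, supporting them as a clade.
sclerotic ring (derived state '-') is unique to Zeta (autapomorphy; uninformative for grouping).
Most parsimonious ingroup topology: (Theta,((Alpha,Epsilon),Zeta)).
Changes per character on this tree: chelicerae fused: 1; fruit dehiscent: 1; keeled scales: 1; sclerotic ring: 1.
Total = 4.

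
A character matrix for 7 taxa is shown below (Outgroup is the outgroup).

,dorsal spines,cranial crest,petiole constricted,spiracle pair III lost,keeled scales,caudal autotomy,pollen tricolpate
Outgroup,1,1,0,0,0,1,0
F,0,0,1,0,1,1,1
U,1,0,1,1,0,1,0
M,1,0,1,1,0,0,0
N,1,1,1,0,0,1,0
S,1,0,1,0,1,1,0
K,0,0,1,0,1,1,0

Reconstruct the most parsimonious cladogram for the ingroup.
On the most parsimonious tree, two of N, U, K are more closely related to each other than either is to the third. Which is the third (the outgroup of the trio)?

N

Character polarity is set by the outgroup: the derived state is whichever differs from the outgroup's state, so for dorsal spines, cranial crest, caudal autotomy the derived state is '0', and for the remaining characters it is '1'.
dorsal spines: derived state '0' in F and K only — synapomorphy for {F, K}.
Only F, K, M, S, and U show the derived state '0' for cranial crest, supporting them as a clade.
petiole constricted (derived state '1') is shared by all ingroup taxa — unites the whole ingroup.
spiracle pair III lost: derived state '1' in M and U only — synapomorphy for {M, U}.
Only F, K, and S show the derived state '1' for keeled scales, supporting them as a clade.
caudal autotomy: derived state '0' in M only — an autapomorphy, so it tells us nothing about relationships among taxa.
pollen tricolpate (derived state '1') is unique to F (autapomorphy; uninformative for grouping).
Most parsimonious ingroup topology: ((((F,K),S),(U,M)),N).
U and K share a more recent common ancestor with each other than either does with N, so N is the least closely related of the three.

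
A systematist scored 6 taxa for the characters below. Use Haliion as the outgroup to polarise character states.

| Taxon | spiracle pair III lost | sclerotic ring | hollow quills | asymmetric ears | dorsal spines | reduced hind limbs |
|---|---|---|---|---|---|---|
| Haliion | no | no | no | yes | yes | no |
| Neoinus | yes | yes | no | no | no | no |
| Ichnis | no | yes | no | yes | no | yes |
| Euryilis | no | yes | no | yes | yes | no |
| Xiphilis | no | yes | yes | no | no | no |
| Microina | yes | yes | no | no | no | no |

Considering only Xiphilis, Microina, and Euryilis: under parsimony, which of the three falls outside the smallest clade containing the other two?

Character polarity is set by the outgroup: the derived state is whichever differs from the outgroup's state, so for asymmetric ears, dorsal spines the derived state is 'no', and for the remaining characters it is 'yes'.
spiracle pair III lost: derived state 'yes' in Microina and Neoinus only — synapomorphy for {Microina, Neoinus}.
sclerotic ring (derived state 'yes') is shared by all ingroup taxa — unites the whole ingroup.
hollow quills (derived state 'yes') is unique to Xiphilis (autapomorphy; uninformative for grouping).
Only Microina, Neoinus, and Xiphilis show the derived state 'no' for asymmetric ears, supporting them as a clade.
dorsal spines: derived state 'no' in Ichnis, Microina, Neoinus, and Xiphilis only — synapomorphy for {Ichnis, Microina, Neoinus, Xiphilis}.
reduced hind limbs (derived state 'yes') is unique to Ichnis (autapomorphy; uninformative for grouping).
Most parsimonious ingroup topology: ((((Neoinus,Microina),Xiphilis),Ichnis),Euryilis).
Xiphilis and Microina share a more recent common ancestor with each other than either does with Euryilis, so Euryilis is the least closely related of the three.

Euryilis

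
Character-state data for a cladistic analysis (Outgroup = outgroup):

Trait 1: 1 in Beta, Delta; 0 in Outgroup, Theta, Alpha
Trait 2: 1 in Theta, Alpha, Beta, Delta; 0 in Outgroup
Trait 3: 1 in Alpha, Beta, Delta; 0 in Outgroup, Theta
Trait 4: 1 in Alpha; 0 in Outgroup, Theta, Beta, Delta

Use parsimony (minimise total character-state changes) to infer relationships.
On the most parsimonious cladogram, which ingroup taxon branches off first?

Theta

The outgroup has state '0' for every character, so '1' is the derived state throughout.
Only Beta and Delta show the derived state '1' for Trait 1, supporting them as a clade.
Trait 2 (derived state '1') is shared by all ingroup taxa — unites the whole ingroup.
Trait 3 (derived state '1') is shared by Alpha, Beta, and Delta — a synapomorphy uniting that clade.
Trait 4 (derived state '1') is unique to Alpha (autapomorphy; uninformative for grouping).
Most parsimonious ingroup topology: (Theta,(Alpha,(Beta,Delta))).
Theta is sister to the clade containing all other ingroup taxa, so it is the earliest-diverging (most basal) ingroup lineage.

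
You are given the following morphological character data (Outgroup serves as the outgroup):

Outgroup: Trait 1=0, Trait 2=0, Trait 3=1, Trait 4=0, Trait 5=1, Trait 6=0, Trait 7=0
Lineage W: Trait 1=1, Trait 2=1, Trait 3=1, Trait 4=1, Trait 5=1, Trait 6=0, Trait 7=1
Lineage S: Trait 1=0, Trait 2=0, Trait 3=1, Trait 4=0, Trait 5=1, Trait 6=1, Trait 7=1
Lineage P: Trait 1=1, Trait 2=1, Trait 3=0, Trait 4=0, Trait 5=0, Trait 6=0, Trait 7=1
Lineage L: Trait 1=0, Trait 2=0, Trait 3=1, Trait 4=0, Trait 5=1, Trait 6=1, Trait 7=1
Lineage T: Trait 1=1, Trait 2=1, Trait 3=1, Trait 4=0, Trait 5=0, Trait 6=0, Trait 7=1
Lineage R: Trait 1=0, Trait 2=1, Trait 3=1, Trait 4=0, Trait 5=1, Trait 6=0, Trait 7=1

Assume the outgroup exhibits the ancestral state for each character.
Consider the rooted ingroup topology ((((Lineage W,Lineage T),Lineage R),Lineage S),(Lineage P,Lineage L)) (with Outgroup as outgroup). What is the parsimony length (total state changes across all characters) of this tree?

Map each character onto ((((Lineage W,Lineage T),Lineage R),Lineage S),(Lineage P,Lineage L)) (rooted by Outgroup) and count the minimum state changes it requires (Fitch parsimony):
Trait 1: 2; Trait 2: 2; Trait 3: 1; Trait 4: 1; Trait 5: 2; Trait 6: 2; Trait 7: 1.
Total tree length = 11.

11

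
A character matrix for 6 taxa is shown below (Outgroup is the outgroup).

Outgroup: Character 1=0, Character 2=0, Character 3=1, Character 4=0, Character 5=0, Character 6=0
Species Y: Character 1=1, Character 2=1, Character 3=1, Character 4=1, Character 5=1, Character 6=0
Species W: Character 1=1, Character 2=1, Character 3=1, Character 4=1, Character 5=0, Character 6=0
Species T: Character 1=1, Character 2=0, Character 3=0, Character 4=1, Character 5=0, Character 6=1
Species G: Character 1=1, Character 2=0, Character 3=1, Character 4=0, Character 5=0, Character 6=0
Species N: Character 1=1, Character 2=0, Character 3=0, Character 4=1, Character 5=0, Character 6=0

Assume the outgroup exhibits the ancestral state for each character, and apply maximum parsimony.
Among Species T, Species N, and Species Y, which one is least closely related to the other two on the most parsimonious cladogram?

Species Y

Character polarity is set by the outgroup: the derived state is whichever differs from the outgroup's state, so for Character 3 the derived state is '0', and for the remaining characters it is '1'.
Character 1 (derived state '1') is shared by all ingroup taxa — unites the whole ingroup.
Character 2: derived state '1' in Species W and Species Y only — synapomorphy for {Species W, Species Y}.
Only Species N and Species T show the derived state '0' for Character 3, supporting them as a clade.
Only Species N, Species T, Species W, and Species Y show the derived state '1' for Character 4, supporting them as a clade.
Character 5: derived state '1' in Species Y only — an autapomorphy, so it tells us nothing about relationships among taxa.
Character 6 (derived state '1') is unique to Species T (autapomorphy; uninformative for grouping).
Most parsimonious ingroup topology: (((Species Y,Species W),(Species T,Species N)),Species G).
Species N and Species T share a more recent common ancestor with each other than either does with Species Y, so Species Y is the least closely related of the three.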